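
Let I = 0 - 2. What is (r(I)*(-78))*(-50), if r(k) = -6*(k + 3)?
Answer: -23400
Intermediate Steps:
I = -2
r(k) = -18 - 6*k (r(k) = -6*(3 + k) = -18 - 6*k)
(r(I)*(-78))*(-50) = ((-18 - 6*(-2))*(-78))*(-50) = ((-18 + 12)*(-78))*(-50) = -6*(-78)*(-50) = 468*(-50) = -23400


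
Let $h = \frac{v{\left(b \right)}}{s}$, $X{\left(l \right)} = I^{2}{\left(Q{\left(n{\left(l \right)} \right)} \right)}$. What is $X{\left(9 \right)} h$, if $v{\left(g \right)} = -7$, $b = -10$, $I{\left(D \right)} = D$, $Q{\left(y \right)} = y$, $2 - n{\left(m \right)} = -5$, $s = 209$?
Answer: $- \frac{343}{209} \approx -1.6411$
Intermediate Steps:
$n{\left(m \right)} = 7$ ($n{\left(m \right)} = 2 - -5 = 2 + 5 = 7$)
$X{\left(l \right)} = 49$ ($X{\left(l \right)} = 7^{2} = 49$)
$h = - \frac{7}{209} \approx -0.033493$
$X{\left(9 \right)} h = 49 \left(- \frac{7}{209}\right) = - \frac{343}{209}$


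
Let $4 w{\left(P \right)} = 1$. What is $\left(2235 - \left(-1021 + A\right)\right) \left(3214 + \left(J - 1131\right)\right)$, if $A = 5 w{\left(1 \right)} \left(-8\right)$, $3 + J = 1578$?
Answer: $11947028$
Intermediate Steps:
$J = 1575$ ($J = -3 + 1578 = 1575$)
$w{\left(P \right)} = \frac{1}{4}$ ($w{\left(P \right)} = \frac{1}{4} \cdot 1 = \frac{1}{4}$)
$A = -10$ ($A = 5 \cdot \frac{1}{4} \left(-8\right) = \frac{5}{4} \left(-8\right) = -10$)
$\left(2235 - \left(-1021 + A\right)\right) \left(3214 + \left(J - 1131\right)\right) = \left(2235 + \left(1021 - -10\right)\right) \left(3214 + \left(1575 - 1131\right)\right) = \left(2235 + \left(1021 + 10\right)\right) \left(3214 + 444\right) = \left(2235 + 1031\right) 3658 = 3266 \cdot 3658 = 11947028$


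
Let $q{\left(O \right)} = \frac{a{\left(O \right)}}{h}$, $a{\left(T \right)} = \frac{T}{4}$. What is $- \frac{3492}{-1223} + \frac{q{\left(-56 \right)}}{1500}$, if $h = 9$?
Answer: $\frac{23562439}{8255250} \approx 2.8542$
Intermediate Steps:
$a{\left(T \right)} = \frac{T}{4}$ ($a{\left(T \right)} = T \frac{1}{4} = \frac{T}{4}$)
$q{\left(O \right)} = \frac{O}{36}$ ($q{\left(O \right)} = \frac{\frac{1}{4} O}{9} = \frac{O}{4} \cdot \frac{1}{9} = \frac{O}{36}$)
$- \frac{3492}{-1223} + \frac{q{\left(-56 \right)}}{1500} = - \frac{3492}{-1223} + \frac{\frac{1}{36} \left(-56\right)}{1500} = \left(-3492\right) \left(- \frac{1}{1223}\right) - \frac{7}{6750} = \frac{3492}{1223} - \frac{7}{6750} = \frac{23562439}{8255250}$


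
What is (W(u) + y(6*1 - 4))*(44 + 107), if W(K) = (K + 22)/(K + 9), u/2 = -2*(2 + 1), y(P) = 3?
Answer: -151/3 ≈ -50.333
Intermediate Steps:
u = -12 (u = 2*(-2*(2 + 1)) = 2*(-2*3) = 2*(-6) = -12)
W(K) = (22 + K)/(9 + K)
(W(u) + y(6*1 - 4))*(44 + 107) = ((22 - 12)/(9 - 12) + 3)*(44 + 107) = (10/(-3) + 3)*151 = (-⅓*10 + 3)*151 = (-10/3 + 3)*151 = -⅓*151 = -151/3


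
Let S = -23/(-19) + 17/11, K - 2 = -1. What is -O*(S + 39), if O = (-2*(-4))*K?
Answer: -69816/209 ≈ -334.05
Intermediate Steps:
K = 1 (K = 2 - 1 = 1)
O = 8 (O = -2*(-4)*1 = 8*1 = 8)
S = 576/209 (S = -23*(-1/19) + 17*(1/11) = 23/19 + 17/11 = 576/209 ≈ 2.7560)
-O*(S + 39) = -8*(576/209 + 39) = -8*8727/209 = -1*69816/209 = -69816/209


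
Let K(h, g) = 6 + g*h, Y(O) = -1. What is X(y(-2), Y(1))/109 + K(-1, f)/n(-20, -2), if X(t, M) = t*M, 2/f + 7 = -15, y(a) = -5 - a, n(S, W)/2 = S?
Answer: -5983/47960 ≈ -0.12475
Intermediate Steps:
n(S, W) = 2*S
f = -1/11 (f = 2/(-7 - 15) = 2/(-22) = 2*(-1/22) = -1/11 ≈ -0.090909)
X(t, M) = M*t
X(y(-2), Y(1))/109 + K(-1, f)/n(-20, -2) = -(-5 - 1*(-2))/109 + (6 - 1/11*(-1))/((2*(-20))) = -(-5 + 2)*(1/109) + (6 + 1/11)/(-40) = -1*(-3)*(1/109) + (67/11)*(-1/40) = 3*(1/109) - 67/440 = 3/109 - 67/440 = -5983/47960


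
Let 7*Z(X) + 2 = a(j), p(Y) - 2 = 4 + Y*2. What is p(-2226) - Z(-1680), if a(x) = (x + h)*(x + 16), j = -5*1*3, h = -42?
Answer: -31063/7 ≈ -4437.6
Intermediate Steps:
p(Y) = 6 + 2*Y (p(Y) = 2 + (4 + Y*2) = 2 + (4 + 2*Y) = 6 + 2*Y)
j = -15 (j = -5*3 = -15)
a(x) = (-42 + x)*(16 + x) (a(x) = (x - 42)*(x + 16) = (-42 + x)*(16 + x))
Z(X) = -59/7 (Z(X) = -2/7 + (-672 + (-15)² - 26*(-15))/7 = -2/7 + (-672 + 225 + 390)/7 = -2/7 + (⅐)*(-57) = -2/7 - 57/7 = -59/7)
p(-2226) - Z(-1680) = (6 + 2*(-2226)) - 1*(-59/7) = (6 - 4452) + 59/7 = -4446 + 59/7 = -31063/7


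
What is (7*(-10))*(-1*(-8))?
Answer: -560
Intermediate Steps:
(7*(-10))*(-1*(-8)) = -70*8 = -560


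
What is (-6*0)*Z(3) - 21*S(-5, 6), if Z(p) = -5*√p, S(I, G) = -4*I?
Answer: -420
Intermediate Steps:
(-6*0)*Z(3) - 21*S(-5, 6) = (-6*0)*(-5*√3) - 21*(-4*(-5)) = 0*(-5*√3) - 21*20 = 0 - 1*420 = 0 - 420 = -420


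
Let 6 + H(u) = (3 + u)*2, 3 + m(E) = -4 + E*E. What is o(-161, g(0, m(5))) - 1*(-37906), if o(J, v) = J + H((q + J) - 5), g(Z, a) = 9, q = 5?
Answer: 37423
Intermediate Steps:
m(E) = -7 + E² (m(E) = -3 + (-4 + E*E) = -3 + (-4 + E²) = -7 + E²)
H(u) = 2*u (H(u) = -6 + (3 + u)*2 = -6 + (6 + 2*u) = 2*u)
o(J, v) = 3*J (o(J, v) = J + 2*((5 + J) - 5) = J + 2*J = 3*J)
o(-161, g(0, m(5))) - 1*(-37906) = 3*(-161) - 1*(-37906) = -483 + 37906 = 37423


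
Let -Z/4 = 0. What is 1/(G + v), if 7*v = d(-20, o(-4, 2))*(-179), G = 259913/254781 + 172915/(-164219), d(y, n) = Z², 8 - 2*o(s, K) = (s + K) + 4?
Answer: -41839881039/1372803668 ≈ -30.478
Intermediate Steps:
Z = 0 (Z = -4*0 = 0)
o(s, K) = 2 - K/2 - s/2 (o(s, K) = 4 - ((s + K) + 4)/2 = 4 - ((K + s) + 4)/2 = 4 - (4 + K + s)/2 = 4 + (-2 - K/2 - s/2) = 2 - K/2 - s/2)
d(y, n) = 0 (d(y, n) = 0² = 0)
G = -1372803668/41839881039 (G = 259913*(1/254781) + 172915*(-1/164219) = 259913/254781 - 172915/164219 = -1372803668/41839881039 ≈ -0.032811)
v = 0 (v = (0*(-179))/7 = (⅐)*0 = 0)
1/(G + v) = 1/(-1372803668/41839881039 + 0) = 1/(-1372803668/41839881039) = -41839881039/1372803668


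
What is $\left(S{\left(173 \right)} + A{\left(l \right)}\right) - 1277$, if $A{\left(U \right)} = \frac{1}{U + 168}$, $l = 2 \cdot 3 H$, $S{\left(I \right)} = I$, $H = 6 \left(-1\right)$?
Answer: $- \frac{145727}{132} \approx -1104.0$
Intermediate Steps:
$H = -6$
$l = -36$ ($l = 2 \cdot 3 \left(-6\right) = 6 \left(-6\right) = -36$)
$A{\left(U \right)} = \frac{1}{168 + U}$
$\left(S{\left(173 \right)} + A{\left(l \right)}\right) - 1277 = \left(173 + \frac{1}{168 - 36}\right) - 1277 = \left(173 + \frac{1}{132}\right) - 1277 = \frac{22837}{132} - 1277 = - \frac{145727}{132}$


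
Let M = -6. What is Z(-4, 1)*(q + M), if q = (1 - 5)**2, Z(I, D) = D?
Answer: 10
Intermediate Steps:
q = 16 (q = (-4)**2 = 16)
Z(-4, 1)*(q + M) = 1*(16 - 6) = 1*10 = 10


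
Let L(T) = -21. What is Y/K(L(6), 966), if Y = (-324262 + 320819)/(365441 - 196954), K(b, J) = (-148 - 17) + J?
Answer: -313/12268917 ≈ -2.5512e-5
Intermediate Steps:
K(b, J) = -165 + J
Y = -313/15317 (Y = -3443/168487 = -3443*1/168487 = -313/15317 ≈ -0.020435)
Y/K(L(6), 966) = -313/(15317*(-165 + 966)) = -313/15317/801 = -313/15317*1/801 = -313/12268917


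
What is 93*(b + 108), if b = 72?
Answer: 16740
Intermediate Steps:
93*(b + 108) = 93*(72 + 108) = 93*180 = 16740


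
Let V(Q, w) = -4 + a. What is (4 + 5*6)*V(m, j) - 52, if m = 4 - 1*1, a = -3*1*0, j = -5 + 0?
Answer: -188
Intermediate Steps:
j = -5
a = 0 (a = -3*0 = 0)
m = 3 (m = 4 - 1 = 3)
V(Q, w) = -4 (V(Q, w) = -4 + 0 = -4)
(4 + 5*6)*V(m, j) - 52 = (4 + 5*6)*(-4) - 52 = (4 + 30)*(-4) - 52 = 34*(-4) - 52 = -136 - 52 = -188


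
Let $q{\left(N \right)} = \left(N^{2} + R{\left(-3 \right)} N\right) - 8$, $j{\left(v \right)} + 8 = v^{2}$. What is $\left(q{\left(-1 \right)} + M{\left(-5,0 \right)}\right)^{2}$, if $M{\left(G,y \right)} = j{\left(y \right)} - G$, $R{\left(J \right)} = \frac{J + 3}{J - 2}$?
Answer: $100$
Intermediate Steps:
$R{\left(J \right)} = \frac{3 + J}{-2 + J}$
$j{\left(v \right)} = -8 + v^{2}$
$M{\left(G,y \right)} = -8 + y^{2} - G$ ($M{\left(G,y \right)} = \left(-8 + y^{2}\right) - G = -8 + y^{2} - G$)
$q{\left(N \right)} = -8 + N^{2}$ ($q{\left(N \right)} = \left(N^{2} + \frac{3 - 3}{-2 - 3} N\right) - 8 = \left(N^{2} + \frac{1}{-5} \cdot 0 N\right) - 8 = \left(N^{2} + \left(- \frac{1}{5}\right) 0 N\right) - 8 = \left(N^{2} + 0 N\right) - 8 = \left(N^{2} + 0\right) - 8 = N^{2} - 8 = -8 + N^{2}$)
$\left(q{\left(-1 \right)} + M{\left(-5,0 \right)}\right)^{2} = \left(\left(-8 + \left(-1\right)^{2}\right) - \left(3 + 0\right)\right)^{2} = \left(\left(-8 + 1\right) + \left(-8 + 0 + 5\right)\right)^{2} = \left(-7 - 3\right)^{2} = \left(-10\right)^{2} = 100$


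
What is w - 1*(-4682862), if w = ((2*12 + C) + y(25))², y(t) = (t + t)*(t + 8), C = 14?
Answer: 7532206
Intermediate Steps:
y(t) = 2*t*(8 + t) (y(t) = (2*t)*(8 + t) = 2*t*(8 + t))
w = 2849344 (w = ((2*12 + 14) + 2*25*(8 + 25))² = ((24 + 14) + 2*25*33)² = (38 + 1650)² = 1688² = 2849344)
w - 1*(-4682862) = 2849344 - 1*(-4682862) = 2849344 + 4682862 = 7532206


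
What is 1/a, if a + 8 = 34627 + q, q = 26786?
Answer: 1/61405 ≈ 1.6285e-5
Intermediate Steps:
a = 61405 (a = -8 + (34627 + 26786) = -8 + 61413 = 61405)
1/a = 1/61405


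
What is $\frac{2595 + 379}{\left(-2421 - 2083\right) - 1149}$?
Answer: $- \frac{2974}{5653} \approx -0.52609$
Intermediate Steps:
$\frac{2595 + 379}{\left(-2421 - 2083\right) - 1149} = \frac{2974}{-4504 - 1149} = \frac{2974}{-5653} = 2974 \left(- \frac{1}{5653}\right) = - \frac{2974}{5653}$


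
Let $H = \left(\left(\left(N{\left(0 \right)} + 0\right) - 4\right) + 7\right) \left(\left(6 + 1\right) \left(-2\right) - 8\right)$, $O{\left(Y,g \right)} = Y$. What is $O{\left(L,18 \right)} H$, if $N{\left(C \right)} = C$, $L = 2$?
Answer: $-132$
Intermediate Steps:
$H = -66$ ($H = \left(\left(\left(0 + 0\right) - 4\right) + 7\right) \left(\left(6 + 1\right) \left(-2\right) - 8\right) = \left(\left(0 - 4\right) + 7\right) \left(7 \left(-2\right) - 8\right) = \left(-4 + 7\right) \left(-14 - 8\right) = 3 \left(-22\right) = -66$)
$O{\left(L,18 \right)} H = 2 \left(-66\right) = -132$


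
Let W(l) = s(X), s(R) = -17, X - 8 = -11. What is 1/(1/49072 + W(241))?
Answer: -49072/834223 ≈ -0.058824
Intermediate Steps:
X = -3 (X = 8 - 11 = -3)
W(l) = -17
1/(1/49072 + W(241)) = 1/(1/49072 - 17) = 1/(-834223/49072) = -49072/834223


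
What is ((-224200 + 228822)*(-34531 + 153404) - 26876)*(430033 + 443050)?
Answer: 479675406032790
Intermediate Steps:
((-224200 + 228822)*(-34531 + 153404) - 26876)*(430033 + 443050) = (4622*118873 - 26876)*873083 = (549431006 - 26876)*873083 = 549404130*873083 = 479675406032790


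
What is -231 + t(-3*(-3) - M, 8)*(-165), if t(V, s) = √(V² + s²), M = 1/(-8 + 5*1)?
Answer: -231 - 220*√85 ≈ -2259.3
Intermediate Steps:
M = -⅓ (M = 1/(-8 + 5) = 1/(-3) = -⅓ ≈ -0.33333)
-231 + t(-3*(-3) - M, 8)*(-165) = -231 + √((-3*(-3) - 1*(-⅓))² + 8²)*(-165) = -231 + √((9 + ⅓)² + 64)*(-165) = -231 + √((28/3)² + 64)*(-165) = -231 + √(784/9 + 64)*(-165) = -231 + √(1360/9)*(-165) = -231 + (4*√85/3)*(-165) = -231 - 220*√85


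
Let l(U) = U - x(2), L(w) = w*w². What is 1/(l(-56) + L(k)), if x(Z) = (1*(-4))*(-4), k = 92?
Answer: 1/778616 ≈ 1.2843e-6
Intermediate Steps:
x(Z) = 16 (x(Z) = -4*(-4) = 16)
L(w) = w³
l(U) = -16 + U (l(U) = U - 1*16 = U - 16 = -16 + U)
1/(l(-56) + L(k)) = 1/((-16 - 56) + 92³) = 1/(-72 + 778688) = 1/778616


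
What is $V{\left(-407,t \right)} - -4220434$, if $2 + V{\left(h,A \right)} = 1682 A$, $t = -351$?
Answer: $3630050$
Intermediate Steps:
$V{\left(h,A \right)} = -2 + 1682 A$
$V{\left(-407,t \right)} - -4220434 = \left(-2 + 1682 \left(-351\right)\right) - -4220434 = \left(-2 - 590382\right) + 4220434 = -590384 + 4220434 = 3630050$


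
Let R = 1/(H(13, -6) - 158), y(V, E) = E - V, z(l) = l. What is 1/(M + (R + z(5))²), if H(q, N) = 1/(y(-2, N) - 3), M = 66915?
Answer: 1225449/82031478619 ≈ 1.4939e-5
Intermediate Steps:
H(q, N) = 1/(-1 + N) (H(q, N) = 1/((N - 1*(-2)) - 3) = 1/((N + 2) - 3) = 1/((2 + N) - 3) = 1/(-1 + N))
R = -7/1107 (R = 1/(1/(-1 - 6) - 158) = 1/(1/(-7) - 158) = 1/(-⅐ - 158) = 1/(-1107/7) = -7/1107 ≈ -0.0063234)
1/(M + (R + z(5))²) = 1/(66915 + (-7/1107 + 5)²) = 1/(66915 + (5528/1107)²) = 1/(66915 + 30558784/1225449) = 1/(82031478619/1225449) = 1225449/82031478619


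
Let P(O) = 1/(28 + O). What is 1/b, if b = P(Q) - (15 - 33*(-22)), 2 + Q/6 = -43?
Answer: -242/179323 ≈ -0.0013495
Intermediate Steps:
Q = -270 (Q = -12 + 6*(-43) = -12 - 258 = -270)
b = -179323/242 (b = 1/(28 - 270) - (15 - 33*(-22)) = 1/(-242) - (15 + 726) = -1/242 - 1*741 = -1/242 - 741 = -179323/242 ≈ -741.00)
1/b = 1/(-179323/242) = -242/179323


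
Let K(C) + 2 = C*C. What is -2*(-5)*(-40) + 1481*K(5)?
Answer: 33663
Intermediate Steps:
K(C) = -2 + C**2 (K(C) = -2 + C*C = -2 + C**2)
-2*(-5)*(-40) + 1481*K(5) = -2*(-5)*(-40) + 1481*(-2 + 5**2) = 10*(-40) + 1481*(-2 + 25) = -400 + 1481*23 = -400 + 34063 = 33663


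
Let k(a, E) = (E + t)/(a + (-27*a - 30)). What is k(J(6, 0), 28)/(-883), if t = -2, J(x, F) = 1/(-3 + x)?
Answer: 39/51214 ≈ 0.00076151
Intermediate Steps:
k(a, E) = (-2 + E)/(-30 - 26*a) (k(a, E) = (E - 2)/(a + (-27*a - 30)) = (-2 + E)/(a + (-30 - 27*a)) = (-2 + E)/(-30 - 26*a))
k(J(6, 0), 28)/(-883) = ((2 - 1*28)/(2*(15 + 13/(-3 + 6))))/(-883) = ((2 - 28)/(2*(15 + 13/3)))*(-1/883) = ((½)*(-26)/(15 + 13*(⅓)))*(-1/883) = ((½)*(-26)/(15 + 13/3))*(-1/883) = ((½)*(-26)/(58/3))*(-1/883) = ((½)*(3/58)*(-26))*(-1/883) = -39/58*(-1/883) = 39/51214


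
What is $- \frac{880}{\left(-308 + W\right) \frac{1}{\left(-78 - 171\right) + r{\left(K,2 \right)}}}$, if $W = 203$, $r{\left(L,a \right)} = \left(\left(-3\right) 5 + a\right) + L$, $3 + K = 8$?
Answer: $- \frac{45232}{21} \approx -2153.9$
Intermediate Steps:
$K = 5$ ($K = -3 + 8 = 5$)
$r{\left(L,a \right)} = -15 + L + a$ ($r{\left(L,a \right)} = \left(-15 + a\right) + L = -15 + L + a$)
$- \frac{880}{\left(-308 + W\right) \frac{1}{\left(-78 - 171\right) + r{\left(K,2 \right)}}} = - \frac{880}{\left(-308 + 203\right) \frac{1}{\left(-78 - 171\right) + \left(-15 + 5 + 2\right)}} = - \frac{880}{\left(-105\right) \frac{1}{-249 - 8}} = - \frac{880}{\left(-105\right) \frac{1}{-257}} = - \frac{880}{\left(-105\right) \left(- \frac{1}{257}\right)} = - \frac{880}{\frac{105}{257}} = \left(-880\right) \frac{257}{105} = - \frac{45232}{21}$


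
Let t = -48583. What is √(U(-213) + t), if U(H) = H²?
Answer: I*√3214 ≈ 56.692*I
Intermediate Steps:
√(U(-213) + t) = √((-213)² - 48583) = √(45369 - 48583) = √(-3214) = I*√3214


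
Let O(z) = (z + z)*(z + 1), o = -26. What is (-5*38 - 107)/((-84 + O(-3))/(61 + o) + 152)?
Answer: -10395/5248 ≈ -1.9808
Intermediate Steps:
O(z) = 2*z*(1 + z) (O(z) = (2*z)*(1 + z) = 2*z*(1 + z))
(-5*38 - 107)/((-84 + O(-3))/(61 + o) + 152) = (-5*38 - 107)/((-84 + 2*(-3)*(1 - 3))/(61 - 26) + 152) = (-190 - 107)/((-84 + 2*(-3)*(-2))/35 + 152) = -297/((-84 + 12)*(1/35) + 152) = -297/(-72*1/35 + 152) = -297/(-72/35 + 152) = -297/5248/35 = -297*35/5248 = -10395/5248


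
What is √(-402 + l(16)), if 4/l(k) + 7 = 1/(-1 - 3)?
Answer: I*√338546/29 ≈ 20.064*I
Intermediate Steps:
l(k) = -16/29 (l(k) = 4/(-7 + 1/(-1 - 3)) = 4/(-7 + 1/(-4)) = 4/(-7 - ¼) = 4/(-29/4) = 4*(-4/29) = -16/29)
√(-402 + l(16)) = √(-402 - 16/29) = √(-11674/29) = I*√338546/29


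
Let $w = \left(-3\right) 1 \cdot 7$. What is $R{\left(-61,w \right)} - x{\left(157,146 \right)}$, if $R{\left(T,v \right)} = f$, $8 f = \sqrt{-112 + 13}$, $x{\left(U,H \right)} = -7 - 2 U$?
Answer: $321 + \frac{3 i \sqrt{11}}{8} \approx 321.0 + 1.2437 i$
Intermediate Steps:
$w = -21$ ($w = \left(-3\right) 7 = -21$)
$f = \frac{3 i \sqrt{11}}{8}$ ($f = \frac{\sqrt{-112 + 13}}{8} = \frac{\sqrt{-99}}{8} = \frac{3 i \sqrt{11}}{8} \approx 1.2437 i$)
$R{\left(T,v \right)} = \frac{3 i \sqrt{11}}{8}$
$R{\left(-61,w \right)} - x{\left(157,146 \right)} = \frac{3 i \sqrt{11}}{8} - \left(-7 - 314\right) = \frac{3 i \sqrt{11}}{8} - -321 = \frac{3 i \sqrt{11}}{8} + 321 = 321 + \frac{3 i \sqrt{11}}{8}$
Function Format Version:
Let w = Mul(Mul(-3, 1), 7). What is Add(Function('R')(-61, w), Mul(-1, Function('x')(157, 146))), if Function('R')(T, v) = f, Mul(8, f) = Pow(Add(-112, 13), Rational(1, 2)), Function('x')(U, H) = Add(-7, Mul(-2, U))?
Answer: Add(321, Mul(Rational(3, 8), I, Pow(11, Rational(1, 2)))) ≈ Add(321.00, Mul(1.2437, I))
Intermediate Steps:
w = -21 (w = Mul(-3, 7) = -21)
f = Mul(Rational(3, 8), I, Pow(11, Rational(1, 2))) (f = Mul(Rational(1, 8), Pow(Add(-112, 13), Rational(1, 2))) = Mul(Rational(1, 8), Pow(-99, Rational(1, 2))) = Mul(Rational(1, 8), Mul(3, I, Pow(11, Rational(1, 2)))) = Mul(Rational(3, 8), I, Pow(11, Rational(1, 2))) ≈ Mul(1.2437, I))
Function('R')(T, v) = Mul(Rational(3, 8), I, Pow(11, Rational(1, 2)))
Add(Function('R')(-61, w), Mul(-1, Function('x')(157, 146))) = Add(Mul(Rational(3, 8), I, Pow(11, Rational(1, 2))), Mul(-1, Add(-7, Mul(-2, 157)))) = Add(Mul(Rational(3, 8), I, Pow(11, Rational(1, 2))), Mul(-1, Add(-7, -314))) = Add(Mul(Rational(3, 8), I, Pow(11, Rational(1, 2))), Mul(-1, -321)) = Add(Mul(Rational(3, 8), I, Pow(11, Rational(1, 2))), 321) = Add(321, Mul(Rational(3, 8), I, Pow(11, Rational(1, 2))))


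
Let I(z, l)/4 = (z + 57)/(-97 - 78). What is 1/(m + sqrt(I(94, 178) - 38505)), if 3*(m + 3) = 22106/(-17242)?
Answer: -401195908050/4509042847229551 - 3344473845*I*sqrt(47172853)/4509042847229551 ≈ -8.8976e-5 - 0.0050944*I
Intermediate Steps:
I(z, l) = -228/175 - 4*z/175 (I(z, l) = 4*((z + 57)/(-97 - 78)) = 4*((57 + z)/(-175)) = 4*((57 + z)*(-1/175)) = 4*(-57/175 - z/175) = -228/175 - 4*z/175)
m = -88642/25863 (m = -3 + (22106/(-17242))/3 = -3 + (22106*(-1/17242))/3 = -3 + (1/3)*(-11053/8621) = -3 - 11053/25863 = -88642/25863 ≈ -3.4274)
1/(m + sqrt(I(94, 178) - 38505)) = 1/(-88642/25863 + sqrt((-228/175 - 4/175*94) - 38505)) = 1/(-88642/25863 + sqrt((-228/175 - 376/175) - 38505)) = 1/(-88642/25863 + sqrt(-604/175 - 38505)) = 1/(-88642/25863 + sqrt(-6738979/175)) = 1/(-88642/25863 + I*sqrt(47172853)/35)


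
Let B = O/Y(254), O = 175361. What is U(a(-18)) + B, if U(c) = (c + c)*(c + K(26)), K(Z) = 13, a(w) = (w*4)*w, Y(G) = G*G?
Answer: 218898318209/64516 ≈ 3.3929e+6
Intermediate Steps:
Y(G) = G**2
a(w) = 4*w**2 (a(w) = (4*w)*w = 4*w**2)
B = 175361/64516 (B = 175361/(254**2) = 175361/64516 ≈ 2.7181)
U(c) = 2*c*(13 + c) (U(c) = (c + c)*(c + 13) = (2*c)*(13 + c) = 2*c*(13 + c))
U(a(-18)) + B = 2*(4*(-18)**2)*(13 + 4*(-18)**2) + 175361/64516 = 2*(4*324)*(13 + 4*324) + 175361/64516 = 2*1296*(13 + 1296) + 175361/64516 = 2*1296*1309 + 175361/64516 = 3392928 + 175361/64516 = 218898318209/64516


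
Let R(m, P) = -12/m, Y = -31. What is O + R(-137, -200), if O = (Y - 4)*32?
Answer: -153428/137 ≈ -1119.9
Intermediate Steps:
O = -1120 (O = (-31 - 4)*32 = -35*32 = -1120)
O + R(-137, -200) = -1120 - 12/(-137) = -1120 - 12*(-1/137) = -1120 + 12/137 = -153428/137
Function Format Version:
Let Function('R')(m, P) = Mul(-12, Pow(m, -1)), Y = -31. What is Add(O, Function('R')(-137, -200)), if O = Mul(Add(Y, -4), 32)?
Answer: Rational(-153428, 137) ≈ -1119.9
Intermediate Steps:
O = -1120 (O = Mul(Add(-31, -4), 32) = Mul(-35, 32) = -1120)
Add(O, Function('R')(-137, -200)) = Add(-1120, Mul(-12, Pow(-137, -1))) = Add(-1120, Mul(-12, Rational(-1, 137))) = Add(-1120, Rational(12, 137)) = Rational(-153428, 137)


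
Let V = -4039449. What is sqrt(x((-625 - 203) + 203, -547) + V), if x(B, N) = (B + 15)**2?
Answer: I*sqrt(3667349) ≈ 1915.0*I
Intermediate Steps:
x(B, N) = (15 + B)**2
sqrt(x((-625 - 203) + 203, -547) + V) = sqrt((15 + ((-625 - 203) + 203))**2 - 4039449) = sqrt((15 + (-828 + 203))**2 - 4039449) = sqrt((15 - 625)**2 - 4039449) = sqrt((-610)**2 - 4039449) = sqrt(372100 - 4039449) = sqrt(-3667349) = I*sqrt(3667349)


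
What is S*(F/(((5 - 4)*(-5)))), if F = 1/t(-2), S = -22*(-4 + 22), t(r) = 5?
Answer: 396/25 ≈ 15.840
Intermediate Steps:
S = -396 (S = -22*18 = -396)
F = ⅕ (F = 1/5 = ⅕ ≈ 0.20000)
S*(F/(((5 - 4)*(-5)))) = -396/(5*((5 - 4)*(-5))) = -396/(5*(1*(-5))) = -396/(5*(-5)) = -396*(-1)/(5*5) = -396*(-1/25) = 396/25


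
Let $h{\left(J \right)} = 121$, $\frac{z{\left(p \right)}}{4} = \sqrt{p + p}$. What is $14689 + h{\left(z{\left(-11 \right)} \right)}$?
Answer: $14810$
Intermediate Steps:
$z{\left(p \right)} = 4 \sqrt{2} \sqrt{p}$ ($z{\left(p \right)} = 4 \sqrt{p + p} = 4 \sqrt{2 p} = 4 \sqrt{2} \sqrt{p}$)
$14689 + h{\left(z{\left(-11 \right)} \right)} = 14689 + 121 = 14810$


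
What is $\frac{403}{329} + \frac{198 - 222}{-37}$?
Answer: $\frac{22807}{12173} \approx 1.8736$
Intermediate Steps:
$\frac{403}{329} + \frac{198 - 222}{-37} = 403 \cdot \frac{1}{329} + \left(198 - 222\right) \left(- \frac{1}{37}\right) = \frac{403}{329} - - \frac{24}{37} = \frac{403}{329} + \frac{24}{37} = \frac{22807}{12173}$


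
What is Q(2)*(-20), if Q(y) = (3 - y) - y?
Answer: 20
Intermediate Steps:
Q(y) = 3 - 2*y
Q(2)*(-20) = (3 - 2*2)*(-20) = (3 - 4)*(-20) = -1*(-20) = 20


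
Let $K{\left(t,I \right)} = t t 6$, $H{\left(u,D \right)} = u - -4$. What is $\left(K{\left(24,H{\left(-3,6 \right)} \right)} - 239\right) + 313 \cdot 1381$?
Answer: $435470$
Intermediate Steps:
$H{\left(u,D \right)} = 4 + u$ ($H{\left(u,D \right)} = u + 4 = 4 + u$)
$K{\left(t,I \right)} = 6 t^{2}$ ($K{\left(t,I \right)} = t^{2} \cdot 6 = 6 t^{2}$)
$\left(K{\left(24,H{\left(-3,6 \right)} \right)} - 239\right) + 313 \cdot 1381 = \left(6 \cdot 24^{2} - 239\right) + 313 \cdot 1381 = \left(6 \cdot 576 - 239\right) + 432253 = \left(3456 - 239\right) + 432253 = 3217 + 432253 = 435470$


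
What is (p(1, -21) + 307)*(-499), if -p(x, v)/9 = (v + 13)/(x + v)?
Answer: -756983/5 ≈ -1.5140e+5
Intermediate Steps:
p(x, v) = -9*(13 + v)/(v + x) (p(x, v) = -9*(v + 13)/(x + v) = -9*(13 + v)/(v + x))
(p(1, -21) + 307)*(-499) = (9*(-13 - 1*(-21))/(-21 + 1) + 307)*(-499) = (9*(-13 + 21)/(-20) + 307)*(-499) = (9*(-1/20)*8 + 307)*(-499) = (-18/5 + 307)*(-499) = (1517/5)*(-499) = -756983/5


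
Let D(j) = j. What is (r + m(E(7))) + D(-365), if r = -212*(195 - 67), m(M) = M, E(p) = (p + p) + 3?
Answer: -27484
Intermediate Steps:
E(p) = 3 + 2*p (E(p) = 2*p + 3 = 3 + 2*p)
r = -27136 (r = -212*128 = -27136)
(r + m(E(7))) + D(-365) = (-27136 + (3 + 2*7)) - 365 = (-27136 + (3 + 14)) - 365 = (-27136 + 17) - 365 = -27119 - 365 = -27484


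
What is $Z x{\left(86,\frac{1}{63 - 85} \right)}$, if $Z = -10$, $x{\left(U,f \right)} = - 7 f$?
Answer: $- \frac{35}{11} \approx -3.1818$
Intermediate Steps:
$Z x{\left(86,\frac{1}{63 - 85} \right)} = - 10 \left(- \frac{7}{63 - 85}\right) = - 10 \left(- \frac{7}{-22}\right) = - 10 \left(\left(-7\right) \left(- \frac{1}{22}\right)\right) = \left(-10\right) \frac{7}{22} = - \frac{35}{11}$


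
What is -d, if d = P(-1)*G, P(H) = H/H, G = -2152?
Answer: 2152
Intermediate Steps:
P(H) = 1
d = -2152 (d = 1*(-2152) = -2152)
-d = -1*(-2152) = 2152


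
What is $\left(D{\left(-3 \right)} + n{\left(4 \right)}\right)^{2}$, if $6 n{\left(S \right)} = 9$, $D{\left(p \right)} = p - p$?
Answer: $\frac{9}{4} \approx 2.25$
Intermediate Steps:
$D{\left(p \right)} = 0$
$n{\left(S \right)} = \frac{3}{2}$ ($n{\left(S \right)} = \frac{1}{6} \cdot 9 = \frac{3}{2}$)
$\left(D{\left(-3 \right)} + n{\left(4 \right)}\right)^{2} = \left(0 + \frac{3}{2}\right)^{2} = \left(\frac{3}{2}\right)^{2} = \frac{9}{4}$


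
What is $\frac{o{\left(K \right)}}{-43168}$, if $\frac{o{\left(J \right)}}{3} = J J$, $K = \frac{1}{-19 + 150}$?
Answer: $- \frac{3}{740806048} \approx -4.0496 \cdot 10^{-9}$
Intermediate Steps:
$K = \frac{1}{131} \approx 0.0076336$
$o{\left(J \right)} = 3 J^{2}$ ($o{\left(J \right)} = 3 J J = 3 J^{2}$)
$\frac{o{\left(K \right)}}{-43168} = \frac{3 \left(\frac{1}{131}\right)^{2}}{-43168} = 3 \cdot \frac{1}{17161} \left(- \frac{1}{43168}\right) = \frac{3}{17161} \left(- \frac{1}{43168}\right) = - \frac{3}{740806048}$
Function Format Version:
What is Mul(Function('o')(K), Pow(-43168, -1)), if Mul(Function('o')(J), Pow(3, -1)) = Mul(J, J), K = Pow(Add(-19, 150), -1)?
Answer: Rational(-3, 740806048) ≈ -4.0496e-9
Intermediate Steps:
K = Rational(1, 131) (K = Pow(131, -1) = Rational(1, 131) ≈ 0.0076336)
Function('o')(J) = Mul(3, Pow(J, 2)) (Function('o')(J) = Mul(3, Mul(J, J)) = Mul(3, Pow(J, 2)))
Mul(Function('o')(K), Pow(-43168, -1)) = Mul(Mul(3, Pow(Rational(1, 131), 2)), Pow(-43168, -1)) = Mul(Mul(3, Rational(1, 17161)), Rational(-1, 43168)) = Mul(Rational(3, 17161), Rational(-1, 43168)) = Rational(-3, 740806048)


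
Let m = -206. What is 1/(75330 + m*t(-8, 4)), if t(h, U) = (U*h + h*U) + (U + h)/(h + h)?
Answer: 2/176925 ≈ 1.1304e-5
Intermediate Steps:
t(h, U) = (U + h)/(2*h) + 2*U*h (t(h, U) = (U*h + U*h) + (U + h)/((2*h)) = 2*U*h + (U + h)*(1/(2*h)) = 2*U*h + (U + h)/(2*h) = (U + h)/(2*h) + 2*U*h)
1/(75330 + m*t(-8, 4)) = 1/(75330 - 103*(4 - 8*(1 + 4*4*(-8)))/(-8)) = 1/(75330 - 103*(-1)*(4 - 8*(1 - 128))/8) = 1/(75330 - 103*(-1)*(4 - 8*(-127))/8) = 1/(75330 - 103*(-1)*(4 + 1016)/8) = 1/(75330 - 103*(-1)*1020/8) = 1/(75330 - 206*(-255/4)) = 1/(75330 + 26265/2) = 1/(176925/2) = 2/176925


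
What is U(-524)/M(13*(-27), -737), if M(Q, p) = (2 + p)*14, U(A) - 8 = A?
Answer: 86/1715 ≈ 0.050146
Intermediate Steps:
U(A) = 8 + A
M(Q, p) = 28 + 14*p
U(-524)/M(13*(-27), -737) = (8 - 524)/(28 + 14*(-737)) = -516/(28 - 10318) = -516/(-10290) = -516*(-1/10290) = 86/1715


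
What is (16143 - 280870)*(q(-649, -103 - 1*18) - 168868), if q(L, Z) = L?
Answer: 44875726859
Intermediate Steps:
(16143 - 280870)*(q(-649, -103 - 1*18) - 168868) = (16143 - 280870)*(-649 - 168868) = -264727*(-169517) = 44875726859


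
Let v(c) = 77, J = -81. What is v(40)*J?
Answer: -6237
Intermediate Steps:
v(40)*J = 77*(-81) = -6237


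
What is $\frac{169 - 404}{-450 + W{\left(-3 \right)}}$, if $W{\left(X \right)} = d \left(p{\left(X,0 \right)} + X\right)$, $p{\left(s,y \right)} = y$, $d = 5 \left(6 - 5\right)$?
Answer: $\frac{47}{93} \approx 0.50538$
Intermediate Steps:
$d = 5$ ($d = 5 \cdot 1 = 5$)
$W{\left(X \right)} = 5 X$ ($W{\left(X \right)} = 5 \left(0 + X\right) = 5 X$)
$\frac{169 - 404}{-450 + W{\left(-3 \right)}} = \frac{169 - 404}{-450 + 5 \left(-3\right)} = - \frac{235}{-450 - 15} = - \frac{235}{-465} = \left(-235\right) \left(- \frac{1}{465}\right) = \frac{47}{93}$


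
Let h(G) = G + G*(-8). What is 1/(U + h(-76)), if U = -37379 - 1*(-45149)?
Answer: 1/8302 ≈ 0.00012045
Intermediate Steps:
h(G) = -7*G (h(G) = G - 8*G = -7*G)
U = 7770 (U = -37379 + 45149 = 7770)
1/(U + h(-76)) = 1/(7770 - 7*(-76)) = 1/(7770 + 532) = 1/8302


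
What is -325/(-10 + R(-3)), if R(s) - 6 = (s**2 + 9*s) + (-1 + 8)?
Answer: 65/3 ≈ 21.667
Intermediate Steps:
R(s) = 13 + s**2 + 9*s (R(s) = 6 + ((s**2 + 9*s) + (-1 + 8)) = 6 + ((s**2 + 9*s) + 7) = 6 + (7 + s**2 + 9*s) = 13 + s**2 + 9*s)
-325/(-10 + R(-3)) = -325/(-10 + (13 + (-3)**2 + 9*(-3))) = -325/(-10 + (13 + 9 - 27)) = -325/(-10 - 5) = -325/(-15) = -1/15*(-325) = 65/3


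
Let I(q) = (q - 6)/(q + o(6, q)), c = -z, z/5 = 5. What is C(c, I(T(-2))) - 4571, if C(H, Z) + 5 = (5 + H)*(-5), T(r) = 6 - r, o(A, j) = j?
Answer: -4476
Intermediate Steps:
z = 25 (z = 5*5 = 25)
c = -25 (c = -1*25 = -25)
I(q) = (-6 + q)/(2*q) (I(q) = (q - 6)/(q + q) = (-6 + q)/((2*q)) = (-6 + q)*(1/(2*q)) = (-6 + q)/(2*q))
C(H, Z) = -30 - 5*H (C(H, Z) = -5 + (5 + H)*(-5) = -5 + (-25 - 5*H) = -30 - 5*H)
C(c, I(T(-2))) - 4571 = (-30 - 5*(-25)) - 4571 = (-30 + 125) - 4571 = 95 - 4571 = -4476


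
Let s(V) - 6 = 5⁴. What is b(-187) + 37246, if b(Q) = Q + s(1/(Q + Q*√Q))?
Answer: 37690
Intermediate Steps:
s(V) = 631 (s(V) = 6 + 5⁴ = 6 + 625 = 631)
b(Q) = 631 + Q (b(Q) = Q + 631 = 631 + Q)
b(-187) + 37246 = (631 - 187) + 37246 = 444 + 37246 = 37690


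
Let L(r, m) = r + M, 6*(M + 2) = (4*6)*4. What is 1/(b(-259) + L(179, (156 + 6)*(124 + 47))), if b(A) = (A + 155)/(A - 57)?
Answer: 79/15273 ≈ 0.0051725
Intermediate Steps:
M = 14 (M = -2 + ((4*6)*4)/6 = -2 + (24*4)/6 = -2 + (⅙)*96 = -2 + 16 = 14)
b(A) = (155 + A)/(-57 + A)
L(r, m) = 14 + r (L(r, m) = r + 14 = 14 + r)
1/(b(-259) + L(179, (156 + 6)*(124 + 47))) = 1/((155 - 259)/(-57 - 259) + (14 + 179)) = 1/(-104/(-316) + 193) = 1/(-1/316*(-104) + 193) = 1/(26/79 + 193) = 1/(15273/79) = 79/15273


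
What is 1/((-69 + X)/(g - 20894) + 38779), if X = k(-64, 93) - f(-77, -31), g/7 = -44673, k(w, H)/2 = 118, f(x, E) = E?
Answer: 333605/12936868097 ≈ 2.5787e-5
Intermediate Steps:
k(w, H) = 236 (k(w, H) = 2*118 = 236)
g = -312711 (g = 7*(-44673) = -312711)
X = 267 (X = 236 - 1*(-31) = 236 + 31 = 267)
1/((-69 + X)/(g - 20894) + 38779) = 1/((-69 + 267)/(-312711 - 20894) + 38779) = 1/(198/(-333605) + 38779) = 1/(198*(-1/333605) + 38779) = 1/(-198/333605 + 38779) = 1/(12936868097/333605) = 333605/12936868097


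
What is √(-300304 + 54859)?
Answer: I*√245445 ≈ 495.42*I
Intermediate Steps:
√(-300304 + 54859) = √(-245445) = I*√245445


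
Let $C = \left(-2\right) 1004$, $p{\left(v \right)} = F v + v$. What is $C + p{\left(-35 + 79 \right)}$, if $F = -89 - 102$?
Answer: $-10368$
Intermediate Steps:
$F = -191$
$p{\left(v \right)} = - 190 v$ ($p{\left(v \right)} = - 191 v + v = - 190 v$)
$C = -2008$
$C + p{\left(-35 + 79 \right)} = -2008 - 190 \left(-35 + 79\right) = -2008 - 8360 = -10368$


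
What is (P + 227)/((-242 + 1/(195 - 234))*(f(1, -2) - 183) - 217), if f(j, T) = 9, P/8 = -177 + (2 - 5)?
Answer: -15769/544641 ≈ -0.028953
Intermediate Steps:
P = -1440 (P = 8*(-177 + (2 - 5)) = 8*(-177 - 3) = 8*(-180) = -1440)
(P + 227)/((-242 + 1/(195 - 234))*(f(1, -2) - 183) - 217) = (-1440 + 227)/((-242 + 1/(195 - 234))*(9 - 183) - 217) = -1213/((-242 + 1/(-39))*(-174) - 217) = -1213/((-242 - 1/39)*(-174) - 217) = -1213/(-9439/39*(-174) - 217) = -1213/(547462/13 - 217) = -1213/544641/13 = -1213*13/544641 = -15769/544641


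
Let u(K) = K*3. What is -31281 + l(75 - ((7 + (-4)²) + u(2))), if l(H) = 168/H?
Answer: -719379/23 ≈ -31277.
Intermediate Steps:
u(K) = 3*K
-31281 + l(75 - ((7 + (-4)²) + u(2))) = -31281 + 168/(75 - ((7 + (-4)²) + 3*2)) = -31281 + 168/(75 - ((7 + 16) + 6)) = -31281 + 168/(75 - (23 + 6)) = -31281 + 168/(75 - 1*29) = -31281 + 168/(75 - 29) = -31281 + 168/46 = -31281 + 168*(1/46) = -31281 + 84/23 = -719379/23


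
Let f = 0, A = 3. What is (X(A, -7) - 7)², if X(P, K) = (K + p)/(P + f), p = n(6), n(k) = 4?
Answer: 64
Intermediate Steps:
p = 4
X(P, K) = (4 + K)/P (X(P, K) = (K + 4)/(P + 0) = (4 + K)/P)
(X(A, -7) - 7)² = ((4 - 7)/3 - 7)² = ((⅓)*(-3) - 7)² = (-1 - 7)² = (-8)² = 64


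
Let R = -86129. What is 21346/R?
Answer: -21346/86129 ≈ -0.24784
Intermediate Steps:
21346/R = 21346/(-86129) = 21346*(-1/86129) = -21346/86129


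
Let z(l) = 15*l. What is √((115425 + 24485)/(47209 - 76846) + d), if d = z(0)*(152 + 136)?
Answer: I*√460723630/9879 ≈ 2.1727*I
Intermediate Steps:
d = 0 (d = (15*0)*(152 + 136) = 0*288 = 0)
√((115425 + 24485)/(47209 - 76846) + d) = √((115425 + 24485)/(47209 - 76846) + 0) = √(139910/(-29637) + 0) = √(139910*(-1/29637) + 0) = √(-139910/29637 + 0) = √(-139910/29637) = I*√460723630/9879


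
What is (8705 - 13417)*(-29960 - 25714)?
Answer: 262335888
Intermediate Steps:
(8705 - 13417)*(-29960 - 25714) = -4712*(-55674) = 262335888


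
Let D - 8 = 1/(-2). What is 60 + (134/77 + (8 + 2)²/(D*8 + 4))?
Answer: 77989/1232 ≈ 63.303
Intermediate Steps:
D = 15/2 (D = 8 + 1/(-2) = 8 - ½ = 15/2 ≈ 7.5000)
60 + (134/77 + (8 + 2)²/(D*8 + 4)) = 60 + (134/77 + (8 + 2)²/((15/2)*8 + 4)) = 60 + (134*(1/77) + 10²/(60 + 4)) = 60 + (134/77 + 100/64) = 60 + (134/77 + 100*(1/64)) = 60 + (134/77 + 25/16) = 60 + 4069/1232 = 77989/1232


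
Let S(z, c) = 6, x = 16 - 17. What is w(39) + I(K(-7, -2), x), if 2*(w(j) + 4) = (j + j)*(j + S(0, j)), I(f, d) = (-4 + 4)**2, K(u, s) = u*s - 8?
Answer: 1751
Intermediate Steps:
K(u, s) = -8 + s*u (K(u, s) = s*u - 8 = -8 + s*u)
x = -1
I(f, d) = 0 (I(f, d) = 0**2 = 0)
w(j) = -4 + j*(6 + j) (w(j) = -4 + ((j + j)*(j + 6))/2 = -4 + ((2*j)*(6 + j))/2 = -4 + (2*j*(6 + j))/2 = -4 + j*(6 + j))
w(39) + I(K(-7, -2), x) = (-4 + 39**2 + 6*39) + 0 = (-4 + 1521 + 234) + 0 = 1751 + 0 = 1751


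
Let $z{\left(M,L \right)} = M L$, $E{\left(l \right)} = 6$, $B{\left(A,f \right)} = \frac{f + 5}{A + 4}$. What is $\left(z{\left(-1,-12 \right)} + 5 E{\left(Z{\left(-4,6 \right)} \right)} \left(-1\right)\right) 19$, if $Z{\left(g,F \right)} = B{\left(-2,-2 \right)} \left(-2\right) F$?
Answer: $-342$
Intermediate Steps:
$B{\left(A,f \right)} = \frac{5 + f}{4 + A}$
$Z{\left(g,F \right)} = - 3 F$ ($Z{\left(g,F \right)} = \frac{5 - 2}{4 - 2} \left(-2\right) F = \frac{1}{2} \cdot 3 \left(-2\right) F = \frac{3}{2} \left(-2\right) F = - 3 F$)
$z{\left(M,L \right)} = L M$
$\left(z{\left(-1,-12 \right)} + 5 E{\left(Z{\left(-4,6 \right)} \right)} \left(-1\right)\right) 19 = \left(\left(-12\right) \left(-1\right) + 5 \cdot 6 \left(-1\right)\right) 19 = \left(12 + 30 \left(-1\right)\right) 19 = \left(12 - 30\right) 19 = \left(-18\right) 19 = -342$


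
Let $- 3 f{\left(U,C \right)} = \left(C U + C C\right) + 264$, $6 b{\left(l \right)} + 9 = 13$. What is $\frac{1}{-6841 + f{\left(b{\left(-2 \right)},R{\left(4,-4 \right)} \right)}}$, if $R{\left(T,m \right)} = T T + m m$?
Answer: $- \frac{9}{65497} \approx -0.00013741$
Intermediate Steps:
$b{\left(l \right)} = \frac{2}{3}$ ($b{\left(l \right)} = - \frac{3}{2} + \frac{1}{6} \cdot 13 = - \frac{3}{2} + \frac{13}{6} = \frac{2}{3}$)
$R{\left(T,m \right)} = T^{2} + m^{2}$
$f{\left(U,C \right)} = -88 - \frac{C^{2}}{3} - \frac{C U}{3}$ ($f{\left(U,C \right)} = - \frac{\left(C U + C C\right) + 264}{3} = - \frac{\left(C U + C^{2}\right) + 264}{3} = - \frac{\left(C^{2} + C U\right) + 264}{3} = - \frac{264 + C^{2} + C U}{3} = -88 - \frac{C^{2}}{3} - \frac{C U}{3}$)
$\frac{1}{-6841 + f{\left(b{\left(-2 \right)},R{\left(4,-4 \right)} \right)}} = \frac{1}{-6841 - \left(88 + \frac{\left(4^{2} + \left(-4\right)^{2}\right)^{2}}{3} + \frac{1}{3} \left(4^{2} + \left(-4\right)^{2}\right) \frac{2}{3}\right)} = \frac{1}{-6841 - \left(88 + \frac{\left(16 + 16\right)^{2}}{3} + \frac{1}{3} \left(16 + 16\right) \frac{2}{3}\right)} = \frac{1}{-6841 - \left(88 + \frac{64}{9} + \frac{1024}{3}\right)} = \frac{1}{-6841 - \frac{3928}{9}} = \frac{1}{- \frac{65497}{9}} = - \frac{9}{65497}$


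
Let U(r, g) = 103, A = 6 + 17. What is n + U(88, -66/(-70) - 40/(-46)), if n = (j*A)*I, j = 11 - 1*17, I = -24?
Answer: 3415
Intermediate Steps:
j = -6 (j = 11 - 17 = -6)
A = 23
n = 3312 (n = -6*23*(-24) = -138*(-24) = 3312)
n + U(88, -66/(-70) - 40/(-46)) = 3312 + 103 = 3415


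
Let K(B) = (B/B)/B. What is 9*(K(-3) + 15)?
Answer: 132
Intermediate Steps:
K(B) = 1/B
9*(K(-3) + 15) = 9*(1/(-3) + 15) = 9*(-⅓ + 15) = 9*(44/3) = 132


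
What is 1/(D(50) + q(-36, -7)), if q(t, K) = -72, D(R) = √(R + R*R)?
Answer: -12/439 - 5*√102/2634 ≈ -0.046506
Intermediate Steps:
D(R) = √(R + R²)
1/(D(50) + q(-36, -7)) = 1/(√(50*(1 + 50)) - 72) = 1/(√(50*51) - 72) = 1/(√2550 - 72) = 1/(5*√102 - 72) = 1/(-72 + 5*√102)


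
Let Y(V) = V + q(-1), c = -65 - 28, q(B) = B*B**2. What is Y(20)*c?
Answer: -1767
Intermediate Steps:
q(B) = B**3
c = -93
Y(V) = -1 + V (Y(V) = V + (-1)**3 = V - 1 = -1 + V)
Y(20)*c = (-1 + 20)*(-93) = 19*(-93) = -1767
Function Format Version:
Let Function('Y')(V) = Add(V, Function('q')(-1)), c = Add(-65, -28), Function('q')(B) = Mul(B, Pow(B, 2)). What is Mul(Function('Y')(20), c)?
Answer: -1767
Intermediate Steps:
Function('q')(B) = Pow(B, 3)
c = -93
Function('Y')(V) = Add(-1, V) (Function('Y')(V) = Add(V, Pow(-1, 3)) = Add(V, -1) = Add(-1, V))
Mul(Function('Y')(20), c) = Mul(Add(-1, 20), -93) = Mul(19, -93) = -1767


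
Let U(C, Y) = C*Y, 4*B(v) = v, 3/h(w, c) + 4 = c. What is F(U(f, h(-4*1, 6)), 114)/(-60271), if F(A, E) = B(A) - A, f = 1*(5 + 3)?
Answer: 9/60271 ≈ 0.00014933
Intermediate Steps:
h(w, c) = 3/(-4 + c)
f = 8 (f = 1*8 = 8)
B(v) = v/4
F(A, E) = -3*A/4 (F(A, E) = A/4 - A = -3*A/4)
F(U(f, h(-4*1, 6)), 114)/(-60271) = -6*3/(-4 + 6)/(-60271) = -6*3/2*(-1/60271) = -3/4*12*(-1/60271) = -9*(-1/60271) = 9/60271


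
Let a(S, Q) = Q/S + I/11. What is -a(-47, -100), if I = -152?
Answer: 6044/517 ≈ 11.691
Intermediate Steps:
a(S, Q) = -152/11 + Q/S (a(S, Q) = Q/S - 152/11 = -152/11 + Q/S)
-a(-47, -100) = -(-152/11 - 100/(-47)) = -(-152/11 - 100*(-1/47)) = -(-152/11 + 100/47) = -1*(-6044/517) = 6044/517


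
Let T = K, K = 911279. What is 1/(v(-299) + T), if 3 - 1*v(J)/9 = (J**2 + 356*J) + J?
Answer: 1/1067384 ≈ 9.3687e-7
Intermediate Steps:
v(J) = 27 - 3213*J - 9*J**2 (v(J) = 27 - 9*((J**2 + 356*J) + J) = 27 - 9*(J**2 + 357*J) = 27 + (-3213*J - 9*J**2) = 27 - 3213*J - 9*J**2)
T = 911279
1/(v(-299) + T) = 1/((27 - 3213*(-299) - 9*(-299)**2) + 911279) = 1/((27 + 960687 - 9*89401) + 911279) = 1/((27 + 960687 - 804609) + 911279) = 1/(156105 + 911279) = 1/1067384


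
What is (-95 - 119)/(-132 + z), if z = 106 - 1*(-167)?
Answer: -214/141 ≈ -1.5177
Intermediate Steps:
z = 273 (z = 106 + 167 = 273)
(-95 - 119)/(-132 + z) = (-95 - 119)/(-132 + 273) = -214/141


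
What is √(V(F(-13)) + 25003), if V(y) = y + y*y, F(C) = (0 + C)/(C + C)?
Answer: √100015/2 ≈ 158.13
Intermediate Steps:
F(C) = ½ (F(C) = C/((2*C)) = C*(1/(2*C)) = ½)
V(y) = y + y²
√(V(F(-13)) + 25003) = √((1 + ½)/2 + 25003) = √((½)*(3/2) + 25003) = √(¾ + 25003) = √(100015/4) = √100015/2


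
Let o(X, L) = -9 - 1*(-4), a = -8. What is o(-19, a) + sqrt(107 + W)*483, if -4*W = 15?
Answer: -5 + 483*sqrt(413)/2 ≈ 4902.9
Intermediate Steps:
W = -15/4 (W = -1/4*15 = -15/4 ≈ -3.7500)
o(X, L) = -5 (o(X, L) = -9 + 4 = -5)
o(-19, a) + sqrt(107 + W)*483 = -5 + sqrt(107 - 15/4)*483 = -5 + sqrt(413/4)*483 = -5 + (sqrt(413)/2)*483 = -5 + 483*sqrt(413)/2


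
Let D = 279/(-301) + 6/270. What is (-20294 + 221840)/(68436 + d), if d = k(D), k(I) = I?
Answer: 1364970285/463476683 ≈ 2.9451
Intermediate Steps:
D = -12254/13545 (D = 279*(-1/301) + 6*(1/270) = -279/301 + 1/45 = -12254/13545 ≈ -0.90469)
d = -12254/13545 ≈ -0.90469
(-20294 + 221840)/(68436 + d) = (-20294 + 221840)/(68436 - 12254/13545) = 201546/(926953366/13545) = 201546*(13545/926953366) = 1364970285/463476683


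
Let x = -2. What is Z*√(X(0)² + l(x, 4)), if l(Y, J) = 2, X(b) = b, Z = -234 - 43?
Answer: -277*√2 ≈ -391.74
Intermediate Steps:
Z = -277
Z*√(X(0)² + l(x, 4)) = -277*√(0² + 2) = -277*√(0 + 2) = -277*√2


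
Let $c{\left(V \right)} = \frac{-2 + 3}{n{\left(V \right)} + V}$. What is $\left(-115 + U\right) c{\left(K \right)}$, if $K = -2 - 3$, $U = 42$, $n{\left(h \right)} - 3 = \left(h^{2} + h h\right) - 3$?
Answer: $- \frac{73}{45} \approx -1.6222$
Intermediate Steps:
$n{\left(h \right)} = 2 h^{2}$ ($n{\left(h \right)} = 3 - \left(3 - h^{2} - h h\right) = 3 + \left(\left(h^{2} + h^{2}\right) - 3\right) = 3 + \left(2 h^{2} - 3\right) = 3 + \left(-3 + 2 h^{2}\right) = 2 h^{2}$)
$K = -5$ ($K = -2 - 3 = -5$)
$c{\left(V \right)} = \frac{1}{V + 2 V^{2}}$ ($c{\left(V \right)} = \frac{-2 + 3}{2 V^{2} + V} = 1 \frac{1}{V + 2 V^{2}} = \frac{1}{V + 2 V^{2}}$)
$\left(-115 + U\right) c{\left(K \right)} = \left(-115 + 42\right) \frac{1}{\left(-5\right) \left(1 + 2 \left(-5\right)\right)} = - 73 \left(- \frac{1}{5 \left(1 - 10\right)}\right) = - 73 \left(- \frac{1}{5 \left(-9\right)}\right) = - 73 \left(\left(- \frac{1}{5}\right) \left(- \frac{1}{9}\right)\right) = \left(-73\right) \frac{1}{45} = - \frac{73}{45}$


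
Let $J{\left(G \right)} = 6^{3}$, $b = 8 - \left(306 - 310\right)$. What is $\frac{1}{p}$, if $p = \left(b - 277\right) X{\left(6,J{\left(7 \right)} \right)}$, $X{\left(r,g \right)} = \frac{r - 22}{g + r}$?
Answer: $\frac{111}{2120} \approx 0.052359$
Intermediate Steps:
$b = 12$ ($b = 8 - \left(306 - 310\right) = 8 - -4 = 8 + 4 = 12$)
$J{\left(G \right)} = 216$
$X{\left(r,g \right)} = \frac{-22 + r}{g + r}$
$p = \frac{2120}{111}$ ($p = \left(12 - 277\right) \frac{-22 + 6}{216 + 6} = - 265 \cdot \frac{1}{222} \left(-16\right) = \left(-265\right) \left(- \frac{8}{111}\right) = \frac{2120}{111} \approx 19.099$)
$\frac{1}{p} = \frac{1}{\frac{2120}{111}} = \frac{111}{2120}$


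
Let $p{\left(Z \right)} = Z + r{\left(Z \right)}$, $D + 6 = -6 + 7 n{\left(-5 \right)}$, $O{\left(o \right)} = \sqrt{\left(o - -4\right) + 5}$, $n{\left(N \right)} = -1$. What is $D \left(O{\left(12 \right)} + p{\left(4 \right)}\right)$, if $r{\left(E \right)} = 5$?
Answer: $-171 - 19 \sqrt{21} \approx -258.07$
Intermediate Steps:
$O{\left(o \right)} = \sqrt{9 + o}$ ($O{\left(o \right)} = \sqrt{\left(o + 4\right) + 5} = \sqrt{\left(4 + o\right) + 5} = \sqrt{9 + o}$)
$D = -19$ ($D = -6 + \left(-6 + 7 \left(-1\right)\right) = -6 - 13 = -19$)
$p{\left(Z \right)} = 5 + Z$ ($p{\left(Z \right)} = Z + 5 = 5 + Z$)
$D \left(O{\left(12 \right)} + p{\left(4 \right)}\right) = - 19 \left(\sqrt{9 + 12} + \left(5 + 4\right)\right) = - 19 \left(\sqrt{21} + 9\right) = - 19 \left(9 + \sqrt{21}\right) = -171 - 19 \sqrt{21}$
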